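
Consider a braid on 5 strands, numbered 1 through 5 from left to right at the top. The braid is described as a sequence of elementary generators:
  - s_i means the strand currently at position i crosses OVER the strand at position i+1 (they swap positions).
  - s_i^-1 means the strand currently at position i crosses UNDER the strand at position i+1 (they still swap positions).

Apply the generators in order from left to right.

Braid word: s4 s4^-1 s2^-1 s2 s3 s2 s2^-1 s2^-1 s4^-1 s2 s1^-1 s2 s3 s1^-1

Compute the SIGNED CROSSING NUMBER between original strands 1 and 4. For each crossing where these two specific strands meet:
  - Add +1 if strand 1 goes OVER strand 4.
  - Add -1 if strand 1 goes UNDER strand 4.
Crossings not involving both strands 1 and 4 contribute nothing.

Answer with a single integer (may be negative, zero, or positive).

Gen 1: crossing 4x5. Both 1&4? no. Sum: 0
Gen 2: crossing 5x4. Both 1&4? no. Sum: 0
Gen 3: crossing 2x3. Both 1&4? no. Sum: 0
Gen 4: crossing 3x2. Both 1&4? no. Sum: 0
Gen 5: crossing 3x4. Both 1&4? no. Sum: 0
Gen 6: crossing 2x4. Both 1&4? no. Sum: 0
Gen 7: crossing 4x2. Both 1&4? no. Sum: 0
Gen 8: crossing 2x4. Both 1&4? no. Sum: 0
Gen 9: crossing 3x5. Both 1&4? no. Sum: 0
Gen 10: crossing 4x2. Both 1&4? no. Sum: 0
Gen 11: crossing 1x2. Both 1&4? no. Sum: 0
Gen 12: 1 over 4. Both 1&4? yes. Contrib: +1. Sum: 1
Gen 13: crossing 1x5. Both 1&4? no. Sum: 1
Gen 14: crossing 2x4. Both 1&4? no. Sum: 1

Answer: 1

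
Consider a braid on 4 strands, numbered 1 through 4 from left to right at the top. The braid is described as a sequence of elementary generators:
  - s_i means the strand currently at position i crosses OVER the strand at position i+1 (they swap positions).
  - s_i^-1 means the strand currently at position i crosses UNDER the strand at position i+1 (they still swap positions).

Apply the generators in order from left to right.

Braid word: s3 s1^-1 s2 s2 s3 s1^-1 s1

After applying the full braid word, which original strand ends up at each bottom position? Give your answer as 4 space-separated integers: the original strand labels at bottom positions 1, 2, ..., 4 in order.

Answer: 2 1 3 4

Derivation:
Gen 1 (s3): strand 3 crosses over strand 4. Perm now: [1 2 4 3]
Gen 2 (s1^-1): strand 1 crosses under strand 2. Perm now: [2 1 4 3]
Gen 3 (s2): strand 1 crosses over strand 4. Perm now: [2 4 1 3]
Gen 4 (s2): strand 4 crosses over strand 1. Perm now: [2 1 4 3]
Gen 5 (s3): strand 4 crosses over strand 3. Perm now: [2 1 3 4]
Gen 6 (s1^-1): strand 2 crosses under strand 1. Perm now: [1 2 3 4]
Gen 7 (s1): strand 1 crosses over strand 2. Perm now: [2 1 3 4]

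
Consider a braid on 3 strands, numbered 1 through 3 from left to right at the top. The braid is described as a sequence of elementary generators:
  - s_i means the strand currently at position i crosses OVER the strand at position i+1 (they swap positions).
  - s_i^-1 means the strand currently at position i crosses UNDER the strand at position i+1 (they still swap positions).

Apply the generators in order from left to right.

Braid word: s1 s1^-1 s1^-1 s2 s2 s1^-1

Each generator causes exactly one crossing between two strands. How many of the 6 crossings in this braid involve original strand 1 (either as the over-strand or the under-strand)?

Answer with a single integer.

Gen 1: crossing 1x2. Involves strand 1? yes. Count so far: 1
Gen 2: crossing 2x1. Involves strand 1? yes. Count so far: 2
Gen 3: crossing 1x2. Involves strand 1? yes. Count so far: 3
Gen 4: crossing 1x3. Involves strand 1? yes. Count so far: 4
Gen 5: crossing 3x1. Involves strand 1? yes. Count so far: 5
Gen 6: crossing 2x1. Involves strand 1? yes. Count so far: 6

Answer: 6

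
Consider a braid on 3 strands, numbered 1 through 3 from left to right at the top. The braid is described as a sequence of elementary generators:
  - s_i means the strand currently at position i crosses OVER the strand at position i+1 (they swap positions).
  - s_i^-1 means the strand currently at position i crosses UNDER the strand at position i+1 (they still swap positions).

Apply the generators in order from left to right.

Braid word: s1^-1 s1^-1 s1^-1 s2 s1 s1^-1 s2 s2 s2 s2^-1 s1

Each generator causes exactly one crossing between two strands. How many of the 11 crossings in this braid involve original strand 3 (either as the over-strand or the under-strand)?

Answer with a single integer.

Answer: 8

Derivation:
Gen 1: crossing 1x2. Involves strand 3? no. Count so far: 0
Gen 2: crossing 2x1. Involves strand 3? no. Count so far: 0
Gen 3: crossing 1x2. Involves strand 3? no. Count so far: 0
Gen 4: crossing 1x3. Involves strand 3? yes. Count so far: 1
Gen 5: crossing 2x3. Involves strand 3? yes. Count so far: 2
Gen 6: crossing 3x2. Involves strand 3? yes. Count so far: 3
Gen 7: crossing 3x1. Involves strand 3? yes. Count so far: 4
Gen 8: crossing 1x3. Involves strand 3? yes. Count so far: 5
Gen 9: crossing 3x1. Involves strand 3? yes. Count so far: 6
Gen 10: crossing 1x3. Involves strand 3? yes. Count so far: 7
Gen 11: crossing 2x3. Involves strand 3? yes. Count so far: 8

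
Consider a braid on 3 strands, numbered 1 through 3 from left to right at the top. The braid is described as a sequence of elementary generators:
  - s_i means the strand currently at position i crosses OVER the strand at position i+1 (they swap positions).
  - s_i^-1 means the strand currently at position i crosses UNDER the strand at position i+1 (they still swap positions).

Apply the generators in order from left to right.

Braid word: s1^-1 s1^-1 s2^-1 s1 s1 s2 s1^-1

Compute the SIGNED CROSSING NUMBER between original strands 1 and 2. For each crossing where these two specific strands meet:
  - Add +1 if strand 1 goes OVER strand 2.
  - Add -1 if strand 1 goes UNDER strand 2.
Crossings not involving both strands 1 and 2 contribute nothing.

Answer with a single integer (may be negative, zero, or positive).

Answer: -1

Derivation:
Gen 1: 1 under 2. Both 1&2? yes. Contrib: -1. Sum: -1
Gen 2: 2 under 1. Both 1&2? yes. Contrib: +1. Sum: 0
Gen 3: crossing 2x3. Both 1&2? no. Sum: 0
Gen 4: crossing 1x3. Both 1&2? no. Sum: 0
Gen 5: crossing 3x1. Both 1&2? no. Sum: 0
Gen 6: crossing 3x2. Both 1&2? no. Sum: 0
Gen 7: 1 under 2. Both 1&2? yes. Contrib: -1. Sum: -1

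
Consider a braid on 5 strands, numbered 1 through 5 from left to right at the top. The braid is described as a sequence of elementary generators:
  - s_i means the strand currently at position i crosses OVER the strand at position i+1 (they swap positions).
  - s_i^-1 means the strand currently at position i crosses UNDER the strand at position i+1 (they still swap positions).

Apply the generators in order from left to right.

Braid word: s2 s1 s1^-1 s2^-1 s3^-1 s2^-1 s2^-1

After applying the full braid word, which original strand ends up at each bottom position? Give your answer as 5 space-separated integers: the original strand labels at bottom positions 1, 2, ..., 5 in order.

Gen 1 (s2): strand 2 crosses over strand 3. Perm now: [1 3 2 4 5]
Gen 2 (s1): strand 1 crosses over strand 3. Perm now: [3 1 2 4 5]
Gen 3 (s1^-1): strand 3 crosses under strand 1. Perm now: [1 3 2 4 5]
Gen 4 (s2^-1): strand 3 crosses under strand 2. Perm now: [1 2 3 4 5]
Gen 5 (s3^-1): strand 3 crosses under strand 4. Perm now: [1 2 4 3 5]
Gen 6 (s2^-1): strand 2 crosses under strand 4. Perm now: [1 4 2 3 5]
Gen 7 (s2^-1): strand 4 crosses under strand 2. Perm now: [1 2 4 3 5]

Answer: 1 2 4 3 5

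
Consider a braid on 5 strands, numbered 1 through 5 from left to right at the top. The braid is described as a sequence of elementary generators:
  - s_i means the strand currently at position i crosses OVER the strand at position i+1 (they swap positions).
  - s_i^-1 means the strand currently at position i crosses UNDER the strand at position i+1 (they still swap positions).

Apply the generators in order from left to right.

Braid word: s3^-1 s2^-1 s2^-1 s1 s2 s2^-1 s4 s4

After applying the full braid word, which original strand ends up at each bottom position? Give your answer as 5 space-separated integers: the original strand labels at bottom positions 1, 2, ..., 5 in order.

Gen 1 (s3^-1): strand 3 crosses under strand 4. Perm now: [1 2 4 3 5]
Gen 2 (s2^-1): strand 2 crosses under strand 4. Perm now: [1 4 2 3 5]
Gen 3 (s2^-1): strand 4 crosses under strand 2. Perm now: [1 2 4 3 5]
Gen 4 (s1): strand 1 crosses over strand 2. Perm now: [2 1 4 3 5]
Gen 5 (s2): strand 1 crosses over strand 4. Perm now: [2 4 1 3 5]
Gen 6 (s2^-1): strand 4 crosses under strand 1. Perm now: [2 1 4 3 5]
Gen 7 (s4): strand 3 crosses over strand 5. Perm now: [2 1 4 5 3]
Gen 8 (s4): strand 5 crosses over strand 3. Perm now: [2 1 4 3 5]

Answer: 2 1 4 3 5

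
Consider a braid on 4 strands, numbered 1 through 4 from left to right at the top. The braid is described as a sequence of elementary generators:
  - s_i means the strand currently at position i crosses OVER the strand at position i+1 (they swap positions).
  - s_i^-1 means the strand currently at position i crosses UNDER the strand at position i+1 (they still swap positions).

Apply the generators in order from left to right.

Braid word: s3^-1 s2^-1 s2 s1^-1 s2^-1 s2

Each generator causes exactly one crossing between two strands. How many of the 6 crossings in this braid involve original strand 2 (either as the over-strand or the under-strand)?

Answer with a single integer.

Answer: 3

Derivation:
Gen 1: crossing 3x4. Involves strand 2? no. Count so far: 0
Gen 2: crossing 2x4. Involves strand 2? yes. Count so far: 1
Gen 3: crossing 4x2. Involves strand 2? yes. Count so far: 2
Gen 4: crossing 1x2. Involves strand 2? yes. Count so far: 3
Gen 5: crossing 1x4. Involves strand 2? no. Count so far: 3
Gen 6: crossing 4x1. Involves strand 2? no. Count so far: 3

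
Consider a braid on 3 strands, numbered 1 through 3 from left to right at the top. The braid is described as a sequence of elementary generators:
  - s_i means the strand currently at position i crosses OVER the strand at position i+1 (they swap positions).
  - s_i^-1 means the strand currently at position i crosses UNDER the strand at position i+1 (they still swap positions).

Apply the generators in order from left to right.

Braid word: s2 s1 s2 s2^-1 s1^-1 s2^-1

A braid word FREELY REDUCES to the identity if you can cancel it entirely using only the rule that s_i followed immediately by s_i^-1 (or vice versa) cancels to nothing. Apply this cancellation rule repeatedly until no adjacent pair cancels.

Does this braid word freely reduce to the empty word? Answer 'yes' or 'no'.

Answer: yes

Derivation:
Gen 1 (s2): push. Stack: [s2]
Gen 2 (s1): push. Stack: [s2 s1]
Gen 3 (s2): push. Stack: [s2 s1 s2]
Gen 4 (s2^-1): cancels prior s2. Stack: [s2 s1]
Gen 5 (s1^-1): cancels prior s1. Stack: [s2]
Gen 6 (s2^-1): cancels prior s2. Stack: []
Reduced word: (empty)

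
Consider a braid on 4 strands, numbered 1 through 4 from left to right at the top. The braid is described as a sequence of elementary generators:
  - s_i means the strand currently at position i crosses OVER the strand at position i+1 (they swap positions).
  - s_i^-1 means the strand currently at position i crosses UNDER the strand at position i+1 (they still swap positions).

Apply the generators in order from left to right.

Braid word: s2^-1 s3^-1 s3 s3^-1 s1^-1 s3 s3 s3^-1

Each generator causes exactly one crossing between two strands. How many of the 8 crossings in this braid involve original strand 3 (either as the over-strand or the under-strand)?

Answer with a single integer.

Answer: 2

Derivation:
Gen 1: crossing 2x3. Involves strand 3? yes. Count so far: 1
Gen 2: crossing 2x4. Involves strand 3? no. Count so far: 1
Gen 3: crossing 4x2. Involves strand 3? no. Count so far: 1
Gen 4: crossing 2x4. Involves strand 3? no. Count so far: 1
Gen 5: crossing 1x3. Involves strand 3? yes. Count so far: 2
Gen 6: crossing 4x2. Involves strand 3? no. Count so far: 2
Gen 7: crossing 2x4. Involves strand 3? no. Count so far: 2
Gen 8: crossing 4x2. Involves strand 3? no. Count so far: 2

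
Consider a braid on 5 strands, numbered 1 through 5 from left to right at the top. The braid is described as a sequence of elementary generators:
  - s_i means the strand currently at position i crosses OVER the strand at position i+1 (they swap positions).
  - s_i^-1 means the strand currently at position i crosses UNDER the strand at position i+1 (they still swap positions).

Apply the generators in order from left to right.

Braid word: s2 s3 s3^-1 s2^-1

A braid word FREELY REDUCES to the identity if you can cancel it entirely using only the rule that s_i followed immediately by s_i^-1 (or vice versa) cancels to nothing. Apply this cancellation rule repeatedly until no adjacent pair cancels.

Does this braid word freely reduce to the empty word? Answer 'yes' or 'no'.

Answer: yes

Derivation:
Gen 1 (s2): push. Stack: [s2]
Gen 2 (s3): push. Stack: [s2 s3]
Gen 3 (s3^-1): cancels prior s3. Stack: [s2]
Gen 4 (s2^-1): cancels prior s2. Stack: []
Reduced word: (empty)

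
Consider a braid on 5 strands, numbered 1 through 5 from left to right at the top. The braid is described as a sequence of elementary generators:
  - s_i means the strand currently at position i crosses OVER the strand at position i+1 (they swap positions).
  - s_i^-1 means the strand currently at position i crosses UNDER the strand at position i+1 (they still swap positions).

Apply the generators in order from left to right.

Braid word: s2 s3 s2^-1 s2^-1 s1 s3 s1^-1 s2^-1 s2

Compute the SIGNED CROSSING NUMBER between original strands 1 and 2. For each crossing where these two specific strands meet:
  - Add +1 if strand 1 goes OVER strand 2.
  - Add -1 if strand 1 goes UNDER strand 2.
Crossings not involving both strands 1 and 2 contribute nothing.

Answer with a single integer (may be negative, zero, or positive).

Gen 1: crossing 2x3. Both 1&2? no. Sum: 0
Gen 2: crossing 2x4. Both 1&2? no. Sum: 0
Gen 3: crossing 3x4. Both 1&2? no. Sum: 0
Gen 4: crossing 4x3. Both 1&2? no. Sum: 0
Gen 5: crossing 1x3. Both 1&2? no. Sum: 0
Gen 6: crossing 4x2. Both 1&2? no. Sum: 0
Gen 7: crossing 3x1. Both 1&2? no. Sum: 0
Gen 8: crossing 3x2. Both 1&2? no. Sum: 0
Gen 9: crossing 2x3. Both 1&2? no. Sum: 0

Answer: 0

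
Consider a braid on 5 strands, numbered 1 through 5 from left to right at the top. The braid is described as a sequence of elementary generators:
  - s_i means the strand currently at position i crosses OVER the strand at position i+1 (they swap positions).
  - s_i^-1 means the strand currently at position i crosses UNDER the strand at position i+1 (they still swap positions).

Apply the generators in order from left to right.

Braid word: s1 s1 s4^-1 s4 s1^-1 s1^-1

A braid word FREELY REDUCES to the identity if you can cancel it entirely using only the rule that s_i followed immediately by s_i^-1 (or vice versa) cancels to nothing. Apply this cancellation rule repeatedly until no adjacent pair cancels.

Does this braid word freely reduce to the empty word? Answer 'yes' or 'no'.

Gen 1 (s1): push. Stack: [s1]
Gen 2 (s1): push. Stack: [s1 s1]
Gen 3 (s4^-1): push. Stack: [s1 s1 s4^-1]
Gen 4 (s4): cancels prior s4^-1. Stack: [s1 s1]
Gen 5 (s1^-1): cancels prior s1. Stack: [s1]
Gen 6 (s1^-1): cancels prior s1. Stack: []
Reduced word: (empty)

Answer: yes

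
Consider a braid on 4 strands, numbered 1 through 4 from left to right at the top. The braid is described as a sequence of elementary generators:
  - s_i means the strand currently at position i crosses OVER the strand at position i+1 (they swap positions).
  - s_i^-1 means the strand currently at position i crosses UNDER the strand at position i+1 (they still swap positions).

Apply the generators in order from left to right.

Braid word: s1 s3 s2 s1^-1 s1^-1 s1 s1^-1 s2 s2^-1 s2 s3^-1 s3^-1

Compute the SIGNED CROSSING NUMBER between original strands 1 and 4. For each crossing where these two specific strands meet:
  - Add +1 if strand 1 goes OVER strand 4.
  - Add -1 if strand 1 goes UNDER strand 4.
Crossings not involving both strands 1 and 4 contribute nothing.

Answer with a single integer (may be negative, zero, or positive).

Gen 1: crossing 1x2. Both 1&4? no. Sum: 0
Gen 2: crossing 3x4. Both 1&4? no. Sum: 0
Gen 3: 1 over 4. Both 1&4? yes. Contrib: +1. Sum: 1
Gen 4: crossing 2x4. Both 1&4? no. Sum: 1
Gen 5: crossing 4x2. Both 1&4? no. Sum: 1
Gen 6: crossing 2x4. Both 1&4? no. Sum: 1
Gen 7: crossing 4x2. Both 1&4? no. Sum: 1
Gen 8: 4 over 1. Both 1&4? yes. Contrib: -1. Sum: 0
Gen 9: 1 under 4. Both 1&4? yes. Contrib: -1. Sum: -1
Gen 10: 4 over 1. Both 1&4? yes. Contrib: -1. Sum: -2
Gen 11: crossing 4x3. Both 1&4? no. Sum: -2
Gen 12: crossing 3x4. Both 1&4? no. Sum: -2

Answer: -2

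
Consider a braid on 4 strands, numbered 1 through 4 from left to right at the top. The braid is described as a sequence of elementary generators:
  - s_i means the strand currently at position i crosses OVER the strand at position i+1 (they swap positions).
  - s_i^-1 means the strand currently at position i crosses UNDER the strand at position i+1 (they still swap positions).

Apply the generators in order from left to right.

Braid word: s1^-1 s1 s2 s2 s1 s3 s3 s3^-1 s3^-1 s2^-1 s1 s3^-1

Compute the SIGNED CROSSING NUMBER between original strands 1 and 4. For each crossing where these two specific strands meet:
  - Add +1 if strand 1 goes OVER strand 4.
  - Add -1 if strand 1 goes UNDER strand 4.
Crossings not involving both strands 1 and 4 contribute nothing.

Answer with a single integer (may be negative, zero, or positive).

Answer: -1

Derivation:
Gen 1: crossing 1x2. Both 1&4? no. Sum: 0
Gen 2: crossing 2x1. Both 1&4? no. Sum: 0
Gen 3: crossing 2x3. Both 1&4? no. Sum: 0
Gen 4: crossing 3x2. Both 1&4? no. Sum: 0
Gen 5: crossing 1x2. Both 1&4? no. Sum: 0
Gen 6: crossing 3x4. Both 1&4? no. Sum: 0
Gen 7: crossing 4x3. Both 1&4? no. Sum: 0
Gen 8: crossing 3x4. Both 1&4? no. Sum: 0
Gen 9: crossing 4x3. Both 1&4? no. Sum: 0
Gen 10: crossing 1x3. Both 1&4? no. Sum: 0
Gen 11: crossing 2x3. Both 1&4? no. Sum: 0
Gen 12: 1 under 4. Both 1&4? yes. Contrib: -1. Sum: -1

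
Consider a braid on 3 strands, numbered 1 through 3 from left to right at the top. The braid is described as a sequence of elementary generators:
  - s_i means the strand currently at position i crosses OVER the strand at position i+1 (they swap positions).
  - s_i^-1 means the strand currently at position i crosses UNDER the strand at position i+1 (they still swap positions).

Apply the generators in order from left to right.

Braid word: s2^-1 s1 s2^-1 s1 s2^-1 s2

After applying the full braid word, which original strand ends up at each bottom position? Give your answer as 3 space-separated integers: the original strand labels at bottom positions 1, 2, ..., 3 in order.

Gen 1 (s2^-1): strand 2 crosses under strand 3. Perm now: [1 3 2]
Gen 2 (s1): strand 1 crosses over strand 3. Perm now: [3 1 2]
Gen 3 (s2^-1): strand 1 crosses under strand 2. Perm now: [3 2 1]
Gen 4 (s1): strand 3 crosses over strand 2. Perm now: [2 3 1]
Gen 5 (s2^-1): strand 3 crosses under strand 1. Perm now: [2 1 3]
Gen 6 (s2): strand 1 crosses over strand 3. Perm now: [2 3 1]

Answer: 2 3 1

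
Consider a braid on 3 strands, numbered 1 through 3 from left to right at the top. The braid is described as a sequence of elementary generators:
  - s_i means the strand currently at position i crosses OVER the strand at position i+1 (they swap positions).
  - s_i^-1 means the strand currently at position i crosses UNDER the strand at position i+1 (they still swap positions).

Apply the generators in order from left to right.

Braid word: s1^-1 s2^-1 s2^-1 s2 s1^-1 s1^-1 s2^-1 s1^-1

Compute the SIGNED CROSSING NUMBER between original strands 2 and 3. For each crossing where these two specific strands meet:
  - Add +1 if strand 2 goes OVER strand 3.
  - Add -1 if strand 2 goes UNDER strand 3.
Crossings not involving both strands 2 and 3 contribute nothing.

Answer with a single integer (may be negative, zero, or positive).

Answer: 0

Derivation:
Gen 1: crossing 1x2. Both 2&3? no. Sum: 0
Gen 2: crossing 1x3. Both 2&3? no. Sum: 0
Gen 3: crossing 3x1. Both 2&3? no. Sum: 0
Gen 4: crossing 1x3. Both 2&3? no. Sum: 0
Gen 5: 2 under 3. Both 2&3? yes. Contrib: -1. Sum: -1
Gen 6: 3 under 2. Both 2&3? yes. Contrib: +1. Sum: 0
Gen 7: crossing 3x1. Both 2&3? no. Sum: 0
Gen 8: crossing 2x1. Both 2&3? no. Sum: 0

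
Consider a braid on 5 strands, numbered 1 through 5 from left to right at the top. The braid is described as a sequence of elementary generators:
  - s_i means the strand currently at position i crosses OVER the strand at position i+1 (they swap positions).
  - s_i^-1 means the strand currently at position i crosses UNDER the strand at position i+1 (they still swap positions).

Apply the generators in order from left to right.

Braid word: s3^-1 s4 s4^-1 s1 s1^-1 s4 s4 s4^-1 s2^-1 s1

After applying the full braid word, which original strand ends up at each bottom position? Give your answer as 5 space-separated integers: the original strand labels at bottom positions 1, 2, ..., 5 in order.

Gen 1 (s3^-1): strand 3 crosses under strand 4. Perm now: [1 2 4 3 5]
Gen 2 (s4): strand 3 crosses over strand 5. Perm now: [1 2 4 5 3]
Gen 3 (s4^-1): strand 5 crosses under strand 3. Perm now: [1 2 4 3 5]
Gen 4 (s1): strand 1 crosses over strand 2. Perm now: [2 1 4 3 5]
Gen 5 (s1^-1): strand 2 crosses under strand 1. Perm now: [1 2 4 3 5]
Gen 6 (s4): strand 3 crosses over strand 5. Perm now: [1 2 4 5 3]
Gen 7 (s4): strand 5 crosses over strand 3. Perm now: [1 2 4 3 5]
Gen 8 (s4^-1): strand 3 crosses under strand 5. Perm now: [1 2 4 5 3]
Gen 9 (s2^-1): strand 2 crosses under strand 4. Perm now: [1 4 2 5 3]
Gen 10 (s1): strand 1 crosses over strand 4. Perm now: [4 1 2 5 3]

Answer: 4 1 2 5 3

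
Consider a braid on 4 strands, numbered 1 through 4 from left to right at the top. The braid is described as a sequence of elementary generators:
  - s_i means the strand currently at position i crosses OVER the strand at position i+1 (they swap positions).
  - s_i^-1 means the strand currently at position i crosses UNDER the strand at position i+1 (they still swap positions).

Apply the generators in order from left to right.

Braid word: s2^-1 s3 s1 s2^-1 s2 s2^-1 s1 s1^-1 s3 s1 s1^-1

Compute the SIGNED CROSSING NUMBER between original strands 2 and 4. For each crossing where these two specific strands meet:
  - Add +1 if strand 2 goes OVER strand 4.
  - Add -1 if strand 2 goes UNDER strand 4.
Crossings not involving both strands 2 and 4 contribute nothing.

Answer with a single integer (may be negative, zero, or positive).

Gen 1: crossing 2x3. Both 2&4? no. Sum: 0
Gen 2: 2 over 4. Both 2&4? yes. Contrib: +1. Sum: 1
Gen 3: crossing 1x3. Both 2&4? no. Sum: 1
Gen 4: crossing 1x4. Both 2&4? no. Sum: 1
Gen 5: crossing 4x1. Both 2&4? no. Sum: 1
Gen 6: crossing 1x4. Both 2&4? no. Sum: 1
Gen 7: crossing 3x4. Both 2&4? no. Sum: 1
Gen 8: crossing 4x3. Both 2&4? no. Sum: 1
Gen 9: crossing 1x2. Both 2&4? no. Sum: 1
Gen 10: crossing 3x4. Both 2&4? no. Sum: 1
Gen 11: crossing 4x3. Both 2&4? no. Sum: 1

Answer: 1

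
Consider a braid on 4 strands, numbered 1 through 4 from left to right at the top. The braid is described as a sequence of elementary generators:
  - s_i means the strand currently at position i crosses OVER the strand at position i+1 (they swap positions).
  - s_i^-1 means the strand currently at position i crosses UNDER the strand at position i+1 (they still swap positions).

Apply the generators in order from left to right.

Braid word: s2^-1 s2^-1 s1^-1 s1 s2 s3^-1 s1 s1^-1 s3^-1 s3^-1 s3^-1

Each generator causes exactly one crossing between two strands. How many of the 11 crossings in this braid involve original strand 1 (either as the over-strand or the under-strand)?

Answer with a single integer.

Answer: 4

Derivation:
Gen 1: crossing 2x3. Involves strand 1? no. Count so far: 0
Gen 2: crossing 3x2. Involves strand 1? no. Count so far: 0
Gen 3: crossing 1x2. Involves strand 1? yes. Count so far: 1
Gen 4: crossing 2x1. Involves strand 1? yes. Count so far: 2
Gen 5: crossing 2x3. Involves strand 1? no. Count so far: 2
Gen 6: crossing 2x4. Involves strand 1? no. Count so far: 2
Gen 7: crossing 1x3. Involves strand 1? yes. Count so far: 3
Gen 8: crossing 3x1. Involves strand 1? yes. Count so far: 4
Gen 9: crossing 4x2. Involves strand 1? no. Count so far: 4
Gen 10: crossing 2x4. Involves strand 1? no. Count so far: 4
Gen 11: crossing 4x2. Involves strand 1? no. Count so far: 4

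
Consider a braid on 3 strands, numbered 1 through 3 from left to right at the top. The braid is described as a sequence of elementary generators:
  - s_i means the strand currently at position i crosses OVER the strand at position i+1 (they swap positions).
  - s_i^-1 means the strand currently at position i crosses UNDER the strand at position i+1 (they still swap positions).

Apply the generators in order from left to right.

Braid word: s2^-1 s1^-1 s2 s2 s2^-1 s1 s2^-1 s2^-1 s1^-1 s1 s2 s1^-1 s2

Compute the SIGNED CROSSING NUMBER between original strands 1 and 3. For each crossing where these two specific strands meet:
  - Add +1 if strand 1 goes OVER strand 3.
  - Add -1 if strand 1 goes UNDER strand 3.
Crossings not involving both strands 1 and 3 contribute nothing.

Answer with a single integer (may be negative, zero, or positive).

Answer: -2

Derivation:
Gen 1: crossing 2x3. Both 1&3? no. Sum: 0
Gen 2: 1 under 3. Both 1&3? yes. Contrib: -1. Sum: -1
Gen 3: crossing 1x2. Both 1&3? no. Sum: -1
Gen 4: crossing 2x1. Both 1&3? no. Sum: -1
Gen 5: crossing 1x2. Both 1&3? no. Sum: -1
Gen 6: crossing 3x2. Both 1&3? no. Sum: -1
Gen 7: 3 under 1. Both 1&3? yes. Contrib: +1. Sum: 0
Gen 8: 1 under 3. Both 1&3? yes. Contrib: -1. Sum: -1
Gen 9: crossing 2x3. Both 1&3? no. Sum: -1
Gen 10: crossing 3x2. Both 1&3? no. Sum: -1
Gen 11: 3 over 1. Both 1&3? yes. Contrib: -1. Sum: -2
Gen 12: crossing 2x1. Both 1&3? no. Sum: -2
Gen 13: crossing 2x3. Both 1&3? no. Sum: -2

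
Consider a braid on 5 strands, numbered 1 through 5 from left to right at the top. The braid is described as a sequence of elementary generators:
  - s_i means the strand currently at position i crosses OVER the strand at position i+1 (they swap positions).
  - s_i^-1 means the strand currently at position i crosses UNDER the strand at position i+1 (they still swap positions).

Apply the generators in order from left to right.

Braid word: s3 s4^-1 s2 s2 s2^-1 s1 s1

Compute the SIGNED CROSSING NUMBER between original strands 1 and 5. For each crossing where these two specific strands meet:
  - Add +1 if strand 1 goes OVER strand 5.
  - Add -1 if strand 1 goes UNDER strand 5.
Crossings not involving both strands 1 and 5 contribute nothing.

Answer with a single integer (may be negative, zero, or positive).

Answer: 0

Derivation:
Gen 1: crossing 3x4. Both 1&5? no. Sum: 0
Gen 2: crossing 3x5. Both 1&5? no. Sum: 0
Gen 3: crossing 2x4. Both 1&5? no. Sum: 0
Gen 4: crossing 4x2. Both 1&5? no. Sum: 0
Gen 5: crossing 2x4. Both 1&5? no. Sum: 0
Gen 6: crossing 1x4. Both 1&5? no. Sum: 0
Gen 7: crossing 4x1. Both 1&5? no. Sum: 0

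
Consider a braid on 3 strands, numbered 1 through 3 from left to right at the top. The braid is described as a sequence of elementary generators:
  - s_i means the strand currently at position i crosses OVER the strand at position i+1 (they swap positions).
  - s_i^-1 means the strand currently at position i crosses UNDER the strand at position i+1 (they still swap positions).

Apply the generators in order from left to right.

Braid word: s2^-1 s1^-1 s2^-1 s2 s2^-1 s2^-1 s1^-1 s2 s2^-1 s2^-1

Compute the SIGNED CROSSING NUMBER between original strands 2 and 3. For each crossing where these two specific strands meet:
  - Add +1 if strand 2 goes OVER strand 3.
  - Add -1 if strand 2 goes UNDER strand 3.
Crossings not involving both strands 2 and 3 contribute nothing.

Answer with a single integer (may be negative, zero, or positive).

Answer: -2

Derivation:
Gen 1: 2 under 3. Both 2&3? yes. Contrib: -1. Sum: -1
Gen 2: crossing 1x3. Both 2&3? no. Sum: -1
Gen 3: crossing 1x2. Both 2&3? no. Sum: -1
Gen 4: crossing 2x1. Both 2&3? no. Sum: -1
Gen 5: crossing 1x2. Both 2&3? no. Sum: -1
Gen 6: crossing 2x1. Both 2&3? no. Sum: -1
Gen 7: crossing 3x1. Both 2&3? no. Sum: -1
Gen 8: 3 over 2. Both 2&3? yes. Contrib: -1. Sum: -2
Gen 9: 2 under 3. Both 2&3? yes. Contrib: -1. Sum: -3
Gen 10: 3 under 2. Both 2&3? yes. Contrib: +1. Sum: -2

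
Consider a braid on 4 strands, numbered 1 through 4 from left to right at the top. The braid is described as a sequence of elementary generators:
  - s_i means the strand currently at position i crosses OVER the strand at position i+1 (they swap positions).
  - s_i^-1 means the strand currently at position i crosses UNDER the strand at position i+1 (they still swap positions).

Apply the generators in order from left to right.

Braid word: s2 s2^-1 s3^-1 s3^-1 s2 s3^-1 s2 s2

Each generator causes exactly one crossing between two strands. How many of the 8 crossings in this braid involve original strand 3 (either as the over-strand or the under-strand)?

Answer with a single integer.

Answer: 7

Derivation:
Gen 1: crossing 2x3. Involves strand 3? yes. Count so far: 1
Gen 2: crossing 3x2. Involves strand 3? yes. Count so far: 2
Gen 3: crossing 3x4. Involves strand 3? yes. Count so far: 3
Gen 4: crossing 4x3. Involves strand 3? yes. Count so far: 4
Gen 5: crossing 2x3. Involves strand 3? yes. Count so far: 5
Gen 6: crossing 2x4. Involves strand 3? no. Count so far: 5
Gen 7: crossing 3x4. Involves strand 3? yes. Count so far: 6
Gen 8: crossing 4x3. Involves strand 3? yes. Count so far: 7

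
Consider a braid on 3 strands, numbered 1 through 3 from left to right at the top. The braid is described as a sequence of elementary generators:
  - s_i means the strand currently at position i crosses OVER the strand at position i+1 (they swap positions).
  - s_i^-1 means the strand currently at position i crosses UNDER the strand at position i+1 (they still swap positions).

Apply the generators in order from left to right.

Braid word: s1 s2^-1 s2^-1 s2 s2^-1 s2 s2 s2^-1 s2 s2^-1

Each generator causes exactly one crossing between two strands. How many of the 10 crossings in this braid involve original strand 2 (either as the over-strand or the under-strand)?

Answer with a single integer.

Gen 1: crossing 1x2. Involves strand 2? yes. Count so far: 1
Gen 2: crossing 1x3. Involves strand 2? no. Count so far: 1
Gen 3: crossing 3x1. Involves strand 2? no. Count so far: 1
Gen 4: crossing 1x3. Involves strand 2? no. Count so far: 1
Gen 5: crossing 3x1. Involves strand 2? no. Count so far: 1
Gen 6: crossing 1x3. Involves strand 2? no. Count so far: 1
Gen 7: crossing 3x1. Involves strand 2? no. Count so far: 1
Gen 8: crossing 1x3. Involves strand 2? no. Count so far: 1
Gen 9: crossing 3x1. Involves strand 2? no. Count so far: 1
Gen 10: crossing 1x3. Involves strand 2? no. Count so far: 1

Answer: 1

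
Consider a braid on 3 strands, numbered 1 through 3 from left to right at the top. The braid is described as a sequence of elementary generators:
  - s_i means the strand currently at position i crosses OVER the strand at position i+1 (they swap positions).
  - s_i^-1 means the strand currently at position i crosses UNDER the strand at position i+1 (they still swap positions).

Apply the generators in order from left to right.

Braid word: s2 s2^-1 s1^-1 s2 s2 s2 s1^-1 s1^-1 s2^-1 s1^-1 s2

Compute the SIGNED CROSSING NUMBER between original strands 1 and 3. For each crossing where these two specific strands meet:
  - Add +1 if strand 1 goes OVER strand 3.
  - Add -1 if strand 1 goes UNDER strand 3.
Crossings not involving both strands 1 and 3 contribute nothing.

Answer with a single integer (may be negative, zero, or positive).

Answer: 2

Derivation:
Gen 1: crossing 2x3. Both 1&3? no. Sum: 0
Gen 2: crossing 3x2. Both 1&3? no. Sum: 0
Gen 3: crossing 1x2. Both 1&3? no. Sum: 0
Gen 4: 1 over 3. Both 1&3? yes. Contrib: +1. Sum: 1
Gen 5: 3 over 1. Both 1&3? yes. Contrib: -1. Sum: 0
Gen 6: 1 over 3. Both 1&3? yes. Contrib: +1. Sum: 1
Gen 7: crossing 2x3. Both 1&3? no. Sum: 1
Gen 8: crossing 3x2. Both 1&3? no. Sum: 1
Gen 9: 3 under 1. Both 1&3? yes. Contrib: +1. Sum: 2
Gen 10: crossing 2x1. Both 1&3? no. Sum: 2
Gen 11: crossing 2x3. Both 1&3? no. Sum: 2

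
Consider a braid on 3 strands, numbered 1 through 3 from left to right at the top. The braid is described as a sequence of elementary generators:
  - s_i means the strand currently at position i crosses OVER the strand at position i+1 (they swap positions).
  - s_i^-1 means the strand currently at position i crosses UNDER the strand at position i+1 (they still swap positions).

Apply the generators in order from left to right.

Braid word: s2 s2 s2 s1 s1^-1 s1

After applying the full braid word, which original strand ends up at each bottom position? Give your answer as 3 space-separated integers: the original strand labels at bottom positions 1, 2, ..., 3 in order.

Gen 1 (s2): strand 2 crosses over strand 3. Perm now: [1 3 2]
Gen 2 (s2): strand 3 crosses over strand 2. Perm now: [1 2 3]
Gen 3 (s2): strand 2 crosses over strand 3. Perm now: [1 3 2]
Gen 4 (s1): strand 1 crosses over strand 3. Perm now: [3 1 2]
Gen 5 (s1^-1): strand 3 crosses under strand 1. Perm now: [1 3 2]
Gen 6 (s1): strand 1 crosses over strand 3. Perm now: [3 1 2]

Answer: 3 1 2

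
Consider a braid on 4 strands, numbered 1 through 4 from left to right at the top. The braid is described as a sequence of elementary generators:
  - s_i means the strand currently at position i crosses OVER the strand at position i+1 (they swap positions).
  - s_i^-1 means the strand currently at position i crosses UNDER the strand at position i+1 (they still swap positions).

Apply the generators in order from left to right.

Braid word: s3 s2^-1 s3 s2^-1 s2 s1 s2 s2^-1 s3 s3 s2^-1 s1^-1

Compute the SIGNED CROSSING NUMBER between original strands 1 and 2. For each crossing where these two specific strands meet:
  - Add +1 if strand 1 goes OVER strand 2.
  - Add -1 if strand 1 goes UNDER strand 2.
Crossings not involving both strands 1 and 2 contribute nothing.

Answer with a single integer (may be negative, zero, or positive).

Gen 1: crossing 3x4. Both 1&2? no. Sum: 0
Gen 2: crossing 2x4. Both 1&2? no. Sum: 0
Gen 3: crossing 2x3. Both 1&2? no. Sum: 0
Gen 4: crossing 4x3. Both 1&2? no. Sum: 0
Gen 5: crossing 3x4. Both 1&2? no. Sum: 0
Gen 6: crossing 1x4. Both 1&2? no. Sum: 0
Gen 7: crossing 1x3. Both 1&2? no. Sum: 0
Gen 8: crossing 3x1. Both 1&2? no. Sum: 0
Gen 9: crossing 3x2. Both 1&2? no. Sum: 0
Gen 10: crossing 2x3. Both 1&2? no. Sum: 0
Gen 11: crossing 1x3. Both 1&2? no. Sum: 0
Gen 12: crossing 4x3. Both 1&2? no. Sum: 0

Answer: 0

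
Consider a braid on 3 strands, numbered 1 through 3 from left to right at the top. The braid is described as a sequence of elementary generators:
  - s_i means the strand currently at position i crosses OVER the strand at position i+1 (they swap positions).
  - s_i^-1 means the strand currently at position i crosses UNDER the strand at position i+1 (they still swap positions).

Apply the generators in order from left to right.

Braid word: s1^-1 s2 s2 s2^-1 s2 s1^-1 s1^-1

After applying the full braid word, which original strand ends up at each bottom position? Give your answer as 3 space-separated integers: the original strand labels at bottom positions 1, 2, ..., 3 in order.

Answer: 2 1 3

Derivation:
Gen 1 (s1^-1): strand 1 crosses under strand 2. Perm now: [2 1 3]
Gen 2 (s2): strand 1 crosses over strand 3. Perm now: [2 3 1]
Gen 3 (s2): strand 3 crosses over strand 1. Perm now: [2 1 3]
Gen 4 (s2^-1): strand 1 crosses under strand 3. Perm now: [2 3 1]
Gen 5 (s2): strand 3 crosses over strand 1. Perm now: [2 1 3]
Gen 6 (s1^-1): strand 2 crosses under strand 1. Perm now: [1 2 3]
Gen 7 (s1^-1): strand 1 crosses under strand 2. Perm now: [2 1 3]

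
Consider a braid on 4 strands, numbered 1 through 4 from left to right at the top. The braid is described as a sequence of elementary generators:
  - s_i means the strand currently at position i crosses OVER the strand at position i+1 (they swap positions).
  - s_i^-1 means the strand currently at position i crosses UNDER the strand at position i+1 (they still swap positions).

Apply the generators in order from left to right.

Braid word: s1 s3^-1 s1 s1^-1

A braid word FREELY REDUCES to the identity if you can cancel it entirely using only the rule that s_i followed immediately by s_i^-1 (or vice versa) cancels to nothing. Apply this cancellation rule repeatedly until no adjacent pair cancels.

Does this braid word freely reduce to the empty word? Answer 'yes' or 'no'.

Gen 1 (s1): push. Stack: [s1]
Gen 2 (s3^-1): push. Stack: [s1 s3^-1]
Gen 3 (s1): push. Stack: [s1 s3^-1 s1]
Gen 4 (s1^-1): cancels prior s1. Stack: [s1 s3^-1]
Reduced word: s1 s3^-1

Answer: no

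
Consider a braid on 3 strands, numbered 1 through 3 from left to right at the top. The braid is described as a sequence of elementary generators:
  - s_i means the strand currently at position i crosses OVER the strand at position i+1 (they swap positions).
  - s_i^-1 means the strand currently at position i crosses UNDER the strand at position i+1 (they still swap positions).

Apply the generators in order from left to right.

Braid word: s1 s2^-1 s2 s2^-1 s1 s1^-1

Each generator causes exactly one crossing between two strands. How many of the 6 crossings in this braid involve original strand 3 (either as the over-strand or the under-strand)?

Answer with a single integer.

Gen 1: crossing 1x2. Involves strand 3? no. Count so far: 0
Gen 2: crossing 1x3. Involves strand 3? yes. Count so far: 1
Gen 3: crossing 3x1. Involves strand 3? yes. Count so far: 2
Gen 4: crossing 1x3. Involves strand 3? yes. Count so far: 3
Gen 5: crossing 2x3. Involves strand 3? yes. Count so far: 4
Gen 6: crossing 3x2. Involves strand 3? yes. Count so far: 5

Answer: 5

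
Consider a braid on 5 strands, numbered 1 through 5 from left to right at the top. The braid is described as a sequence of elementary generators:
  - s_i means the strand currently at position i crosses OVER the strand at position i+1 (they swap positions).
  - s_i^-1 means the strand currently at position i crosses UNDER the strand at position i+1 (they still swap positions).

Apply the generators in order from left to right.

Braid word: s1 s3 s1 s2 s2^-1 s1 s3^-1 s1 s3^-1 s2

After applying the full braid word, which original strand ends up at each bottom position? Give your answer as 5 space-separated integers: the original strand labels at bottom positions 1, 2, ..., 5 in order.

Gen 1 (s1): strand 1 crosses over strand 2. Perm now: [2 1 3 4 5]
Gen 2 (s3): strand 3 crosses over strand 4. Perm now: [2 1 4 3 5]
Gen 3 (s1): strand 2 crosses over strand 1. Perm now: [1 2 4 3 5]
Gen 4 (s2): strand 2 crosses over strand 4. Perm now: [1 4 2 3 5]
Gen 5 (s2^-1): strand 4 crosses under strand 2. Perm now: [1 2 4 3 5]
Gen 6 (s1): strand 1 crosses over strand 2. Perm now: [2 1 4 3 5]
Gen 7 (s3^-1): strand 4 crosses under strand 3. Perm now: [2 1 3 4 5]
Gen 8 (s1): strand 2 crosses over strand 1. Perm now: [1 2 3 4 5]
Gen 9 (s3^-1): strand 3 crosses under strand 4. Perm now: [1 2 4 3 5]
Gen 10 (s2): strand 2 crosses over strand 4. Perm now: [1 4 2 3 5]

Answer: 1 4 2 3 5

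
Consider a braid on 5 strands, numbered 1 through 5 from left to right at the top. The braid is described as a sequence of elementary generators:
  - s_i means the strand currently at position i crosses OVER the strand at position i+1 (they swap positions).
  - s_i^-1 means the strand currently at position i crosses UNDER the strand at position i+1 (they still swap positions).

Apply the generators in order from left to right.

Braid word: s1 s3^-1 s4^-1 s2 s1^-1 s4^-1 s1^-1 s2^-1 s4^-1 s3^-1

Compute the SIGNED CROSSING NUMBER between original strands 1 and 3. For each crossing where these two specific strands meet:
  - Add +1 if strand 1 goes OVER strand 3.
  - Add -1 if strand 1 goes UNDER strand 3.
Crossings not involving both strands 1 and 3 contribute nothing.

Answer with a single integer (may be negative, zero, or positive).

Gen 1: crossing 1x2. Both 1&3? no. Sum: 0
Gen 2: crossing 3x4. Both 1&3? no. Sum: 0
Gen 3: crossing 3x5. Both 1&3? no. Sum: 0
Gen 4: crossing 1x4. Both 1&3? no. Sum: 0
Gen 5: crossing 2x4. Both 1&3? no. Sum: 0
Gen 6: crossing 5x3. Both 1&3? no. Sum: 0
Gen 7: crossing 4x2. Both 1&3? no. Sum: 0
Gen 8: crossing 4x1. Both 1&3? no. Sum: 0
Gen 9: crossing 3x5. Both 1&3? no. Sum: 0
Gen 10: crossing 4x5. Both 1&3? no. Sum: 0

Answer: 0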